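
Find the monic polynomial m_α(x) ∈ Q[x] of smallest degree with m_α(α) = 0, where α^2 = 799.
m_α(x) = x^2 - 799

α satisfies α^2 - 799 = 0, so x^2 - 799 annihilates α. Since d = 799 is squarefree and ≠ 1, it is not a perfect square in Q, so x^2 - 799 has no rational root and is therefore irreducible over Q (a degree-2 polynomial over a field is irreducible iff it has no root). Hence m_α(x) = x^2 - 799.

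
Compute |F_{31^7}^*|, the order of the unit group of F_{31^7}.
|F_{31^7}^*| = 27512614110

F_{31^7} has 31^7 = 27512614111 elements; its multiplicative group consists of all nonzero elements, so |F_{31^7}^*| = 27512614111 - 1 = 27512614110. (It is cyclic since any finite subgroup of the multiplicative group of a field is cyclic.)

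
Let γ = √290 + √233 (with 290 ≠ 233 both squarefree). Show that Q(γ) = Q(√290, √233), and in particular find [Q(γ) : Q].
[Q(γ) : Q] = 4 (equivalently, Q(γ) = Q(√290, √233))

Obviously Q(γ) ⊆ Q(√290, √233), and [Q(√290, √233):Q] = 4 (since 290, 233 are distinct squarefree integers > 1 with 67570 not a perfect square). To show equality we compute the minimal polynomial of γ. From γ = √290 + √233: γ^2 = 290 + 2√(67570) + 233 = 523 + 2√(67570), so γ^2 - 523 = 2√(67570); squaring, (γ^2 - 523)^2 = 4·67570, i.e. γ^4 - 1046γ^2 + 273529 - 270280 = 0, i.e. γ^4 - 1046γ^2 + 3249 = 0. So γ is a root of x^4 - 1046x^2 + 3249. This polynomial is irreducible over Q: it has no rational root (each ±√290 ± √233 is irrational), and any factorization into two quadratics over Q would force √(67570) ∈ Q (pairing opposite roots) or √290, √233 ∈ Q (other pairings), all impossible. Hence [Q(γ):Q] = 4 = [Q(√290, √233):Q], so Q(γ) = Q(√290, √233).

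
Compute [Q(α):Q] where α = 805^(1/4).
[Q(α):Q] = 4

α is a root of x^4 - 805. By Eisenstein's criterion at the prime p = 5 (which divides the constant term 805 but p^2 = 25 does not, since 805 is squarefree), x^4 - 805 is irreducible over Q. Hence [Q(α):Q] = 4.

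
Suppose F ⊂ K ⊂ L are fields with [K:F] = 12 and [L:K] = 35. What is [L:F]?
[L:F] = 420

The tower law says that for any tower of field extensions F ⊂ K ⊂ L with finite degrees, [L:F] = [L:K] · [K:F]. Here this gives [L:F] = 35 · 12 = 420.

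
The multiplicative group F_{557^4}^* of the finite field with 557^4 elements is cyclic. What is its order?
|F_{557^4}^*| = 96254442000

F_{557^4} has 557^4 = 96254442001 elements; its multiplicative group consists of all nonzero elements, so |F_{557^4}^*| = 96254442001 - 1 = 96254442000. (It is cyclic since any finite subgroup of the multiplicative group of a field is cyclic.)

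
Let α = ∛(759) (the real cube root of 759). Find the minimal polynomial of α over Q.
m_α(x) = x^3 - 759

α satisfies α^3 = 759, so x^3 - 759 annihilates α. By the rational root test, a rational root p/q (in lowest terms) of x^3 - 759 would satisfy p^3 = 759 q^3, forcing q = 1 and p^3 = 759; but 759 is not a perfect cube, contradiction. A monic cubic over Q with no rational root is irreducible (any nontrivial factorization would include a linear factor). Hence x^3 - 759 is the minimal polynomial of α, and in particular [Q(α):Q] = 3.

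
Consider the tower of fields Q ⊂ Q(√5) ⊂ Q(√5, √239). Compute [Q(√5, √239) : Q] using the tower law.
[Q(√5, √239) : Q] = 4

[Q(√5):Q] = 2 (min poly x^2 - 5, irreducible since 5 is squarefree > 1). For the top step, suppose √239 ∈ Q(√5), say √239 = c + d√5 with c, d ∈ Q. Squaring: 239 = c^2 + 5d^2 + 2cd√5. Since √5 ∉ Q this forces 2cd = 0. If d = 0 then √239 = c ∈ Q, contradicting 239 squarefree > 1. If c = 0 then 239 = 5d^2, so 5·239 = (5d)^2 is a perfect square in Q — but 5·239 = 1195 is not a perfect square (since 5 and 239 are distinct squarefree integers). Contradiction. Hence √239 ∉ Q(√5), so x^2 - 239 stays irreducible over Q(√5) and [Q(√5, √239) : Q(√5)] = 2. By the tower law, [Q(√5, √239) : Q] = 2 · 2 = 4.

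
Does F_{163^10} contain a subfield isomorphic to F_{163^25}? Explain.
No: F_{163^25} is not a subfield of F_{163^10}

F_{p^m} embeds in F_{p^n} iff m | n. Here 25 ∤ 10 (since 10 = 0·25 + 10 with remainder 10 ≠ 0), so F_{163^25} is not a subfield of F_{163^10}. Equivalently: if it were, the tower law would give 25 = [F_{163^25}:F_163] dividing [F_{163^10}:F_163] = 10, contradiction.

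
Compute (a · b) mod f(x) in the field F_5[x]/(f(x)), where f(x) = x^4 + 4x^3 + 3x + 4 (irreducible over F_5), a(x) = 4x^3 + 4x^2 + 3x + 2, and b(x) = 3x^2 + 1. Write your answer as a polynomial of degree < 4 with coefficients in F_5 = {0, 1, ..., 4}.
a · b ≡ 2x^3 + 4x^2 + 3x + 1 (mod f(x))

Multiply in F_5[x]: a(x)·b(x) = (4x^3 + 4x^2 + 3x + 2)·(3x^2 + 1) = 2x^5 + 2x^4 + 3x^3 + 3x + 2. This has degree ≥ 4, so divide by f(x) over F_5: 2x^5 + 2x^4 + 3x^3 + 3x + 2 = (2x + 4)·(x^4 + 4x^3 + 3x + 4) + (2x^3 + 4x^2 + 3x + 1). Hence a·b ≡ 2x^3 + 4x^2 + 3x + 1 (mod f). (F_5[x]/(f) is a field with 5^4 = 625 elements since f is irreducible of degree 4.)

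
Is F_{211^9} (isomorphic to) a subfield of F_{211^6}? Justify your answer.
No: F_{211^9} is not a subfield of F_{211^6}

F_{p^m} embeds in F_{p^n} iff m | n. Here 9 ∤ 6 (since 6 = 0·9 + 6 with remainder 6 ≠ 0), so F_{211^9} is not a subfield of F_{211^6}. Equivalently: if it were, the tower law would give 9 = [F_{211^9}:F_211] dividing [F_{211^6}:F_211] = 6, contradiction.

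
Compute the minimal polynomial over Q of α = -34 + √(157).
m_α(x) = x^2 + 68x + 999

From α + 34 = √(157), squaring gives (α + 34)^2 = 157, i.e. α^2 + 68α + 1156 = 157, so α^2 + 68α + 999 = 0. The discriminant of x^2 + 68x + 999 is (68)^2 - 4·(999) = 4624 - 3996 = 628, and 4·(157) is not a perfect square in Q since 157 is squarefree and ≠ 1. Hence x^2 + 68x + 999 is irreducible over Q and is the minimal polynomial of α.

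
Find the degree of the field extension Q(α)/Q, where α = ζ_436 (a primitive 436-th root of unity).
[Q(α):Q] = 216

The minimal polynomial of ζ_436 over Q is the 436-th cyclotomic polynomial Φ_436(x), which is irreducible over Q and has degree φ(436) = 216. Hence [Q(α):Q] = φ(436) = 216.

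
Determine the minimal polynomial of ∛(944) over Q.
m_α(x) = x^3 - 944

α satisfies α^3 = 944, so x^3 - 944 annihilates α. By the rational root test, a rational root p/q (in lowest terms) of x^3 - 944 would satisfy p^3 = 944 q^3, forcing q = 1 and p^3 = 944; but 944 is not a perfect cube, contradiction. A monic cubic over Q with no rational root is irreducible (any nontrivial factorization would include a linear factor). Hence x^3 - 944 is the minimal polynomial of α, and in particular [Q(α):Q] = 3.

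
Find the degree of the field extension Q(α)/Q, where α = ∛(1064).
[Q(α):Q] = 3

The minimal polynomial of α is x^3 - 1064, irreducible over Q since 1064 is not a perfect cube (so x^3 - 1064 has no rational root). Hence [Q(α):Q] = deg(m_α) = 3.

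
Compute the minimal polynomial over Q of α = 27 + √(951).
m_α(x) = x^2 - 54x - 222

From α - 27 = √(951), squaring gives (α - 27)^2 = 951, i.e. α^2 - 54α + 729 = 951, so α^2 - 54α - 222 = 0. The discriminant of x^2 - 54x - 222 is (-54)^2 - 4·(-222) = 2916 + 888 = 3804, and 4·(951) is not a perfect square in Q since 951 is squarefree and ≠ 1. Hence x^2 - 54x - 222 is irreducible over Q and is the minimal polynomial of α.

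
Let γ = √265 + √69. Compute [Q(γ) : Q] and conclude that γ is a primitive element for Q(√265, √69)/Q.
[Q(γ) : Q] = 4 (equivalently, Q(γ) = Q(√265, √69))

Obviously Q(γ) ⊆ Q(√265, √69), and [Q(√265, √69):Q] = 4 (since 265, 69 are distinct squarefree integers > 1 with 18285 not a perfect square). To show equality we compute the minimal polynomial of γ. From γ = √265 + √69: γ^2 = 265 + 2√(18285) + 69 = 334 + 2√(18285), so γ^2 - 334 = 2√(18285); squaring, (γ^2 - 334)^2 = 4·18285, i.e. γ^4 - 668γ^2 + 111556 - 73140 = 0, i.e. γ^4 - 668γ^2 + 38416 = 0. So γ is a root of x^4 - 668x^2 + 38416. This polynomial is irreducible over Q: it has no rational root (each ±√265 ± √69 is irrational), and any factorization into two quadratics over Q would force √(18285) ∈ Q (pairing opposite roots) or √265, √69 ∈ Q (other pairings), all impossible. Hence [Q(γ):Q] = 4 = [Q(√265, √69):Q], so Q(γ) = Q(√265, √69).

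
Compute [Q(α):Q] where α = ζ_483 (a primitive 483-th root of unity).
[Q(α):Q] = 264

The minimal polynomial of ζ_483 over Q is the 483-th cyclotomic polynomial Φ_483(x), which is irreducible over Q and has degree φ(483) = 264. Hence [Q(α):Q] = φ(483) = 264.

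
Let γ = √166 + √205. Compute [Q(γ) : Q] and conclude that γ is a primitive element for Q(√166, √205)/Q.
[Q(γ) : Q] = 4 (equivalently, Q(γ) = Q(√166, √205))

Obviously Q(γ) ⊆ Q(√166, √205), and [Q(√166, √205):Q] = 4 (since 166, 205 are distinct squarefree integers > 1 with 34030 not a perfect square). To show equality we compute the minimal polynomial of γ. From γ = √166 + √205: γ^2 = 166 + 2√(34030) + 205 = 371 + 2√(34030), so γ^2 - 371 = 2√(34030); squaring, (γ^2 - 371)^2 = 4·34030, i.e. γ^4 - 742γ^2 + 137641 - 136120 = 0, i.e. γ^4 - 742γ^2 + 1521 = 0. So γ is a root of x^4 - 742x^2 + 1521. This polynomial is irreducible over Q: it has no rational root (each ±√166 ± √205 is irrational), and any factorization into two quadratics over Q would force √(34030) ∈ Q (pairing opposite roots) or √166, √205 ∈ Q (other pairings), all impossible. Hence [Q(γ):Q] = 4 = [Q(√166, √205):Q], so Q(γ) = Q(√166, √205).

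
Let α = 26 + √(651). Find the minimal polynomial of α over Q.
m_α(x) = x^2 - 52x + 25

From α - 26 = √(651), squaring gives (α - 26)^2 = 651, i.e. α^2 - 52α + 676 = 651, so α^2 - 52α + 25 = 0. The discriminant of x^2 - 52x + 25 is (-52)^2 - 4·(25) = 2704 - 100 = 2604, and 4·(651) is not a perfect square in Q since 651 is squarefree and ≠ 1. Hence x^2 - 52x + 25 is irreducible over Q and is the minimal polynomial of α.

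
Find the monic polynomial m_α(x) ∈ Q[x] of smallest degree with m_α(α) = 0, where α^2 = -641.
m_α(x) = x^2 + 641

α satisfies α^2 + 641 = 0, so x^2 + 641 annihilates α. Since d = -641 is squarefree and ≠ 1, it is not a perfect square in Q, so x^2 + 641 has no rational root and is therefore irreducible over Q (a degree-2 polynomial over a field is irreducible iff it has no root). Hence m_α(x) = x^2 + 641.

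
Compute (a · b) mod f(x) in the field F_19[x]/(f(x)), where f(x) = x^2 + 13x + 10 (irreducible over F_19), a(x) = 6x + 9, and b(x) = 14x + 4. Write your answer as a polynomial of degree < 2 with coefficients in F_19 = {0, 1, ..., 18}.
a · b ≡ 8x + 13 (mod f(x))

Multiply in F_19[x]: a(x)·b(x) = (6x + 9)·(14x + 4) = 8x^2 + 17x + 17. This has degree ≥ 2, so divide by f(x) over F_19: 8x^2 + 17x + 17 = (8)·(x^2 + 13x + 10) + (8x + 13). Hence a·b ≡ 8x + 13 (mod f). (F_19[x]/(f) is a field with 19^2 = 361 elements since f is irreducible of degree 2.)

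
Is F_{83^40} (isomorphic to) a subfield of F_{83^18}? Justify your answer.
No: F_{83^40} is not a subfield of F_{83^18}

F_{p^m} embeds in F_{p^n} iff m | n. Here 40 ∤ 18 (since 18 = 0·40 + 18 with remainder 18 ≠ 0), so F_{83^40} is not a subfield of F_{83^18}. Equivalently: if it were, the tower law would give 40 = [F_{83^40}:F_83] dividing [F_{83^18}:F_83] = 18, contradiction.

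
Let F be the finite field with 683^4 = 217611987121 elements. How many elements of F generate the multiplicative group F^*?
There are φ(217611987120) = 48364646400 primitive elements

F_q^* is cyclic of order q - 1 = 217611987120. A cyclic group of order m has exactly φ(m) generators. Here m = 217611987120 = 2^4 · 3^2 · 5 · 11 · 19 · 31 · 46649, so the number of primitive elements is φ(217611987120) = 48364646400.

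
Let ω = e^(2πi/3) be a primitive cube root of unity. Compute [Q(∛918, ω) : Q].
[Q(∛918, ω) : Q] = 6

[Q(∛918):Q] = 3 (min poly x^3 - 918, irreducible since 918 is not a perfect cube). [Q(ω):Q] = 2 (min poly x^2 + x + 1). Since Q(∛918) ⊂ R and ω ∉ R, we have ω ∉ Q(∛918), so x^2 + x + 1 remains irreducible over Q(∛918) and [Q(∛918, ω) : Q(∛918)] = 2. By the tower law, [Q(∛918, ω) : Q] = 3 · 2 = 6. (In fact Q(∛918, ω) is the splitting field of x^3 - 918 over Q.)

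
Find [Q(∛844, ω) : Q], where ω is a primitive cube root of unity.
[Q(∛844, ω) : Q] = 6

[Q(∛844):Q] = 3 (min poly x^3 - 844, irreducible since 844 is not a perfect cube). [Q(ω):Q] = 2 (min poly x^2 + x + 1). Since Q(∛844) ⊂ R and ω ∉ R, we have ω ∉ Q(∛844), so x^2 + x + 1 remains irreducible over Q(∛844) and [Q(∛844, ω) : Q(∛844)] = 2. By the tower law, [Q(∛844, ω) : Q] = 3 · 2 = 6. (In fact Q(∛844, ω) is the splitting field of x^3 - 844 over Q.)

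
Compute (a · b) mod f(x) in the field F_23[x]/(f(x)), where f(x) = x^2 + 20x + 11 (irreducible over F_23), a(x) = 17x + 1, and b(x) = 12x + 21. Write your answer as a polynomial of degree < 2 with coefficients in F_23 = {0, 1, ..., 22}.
a · b ≡ 15x + 8 (mod f(x))

Multiply in F_23[x]: a(x)·b(x) = (17x + 1)·(12x + 21) = 20x^2 + x + 21. This has degree ≥ 2, so divide by f(x) over F_23: 20x^2 + x + 21 = (20)·(x^2 + 20x + 11) + (15x + 8). Hence a·b ≡ 15x + 8 (mod f). (F_23[x]/(f) is a field with 23^2 = 529 elements since f is irreducible of degree 2.)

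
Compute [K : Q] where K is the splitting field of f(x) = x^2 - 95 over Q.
[K : Q] = 2

f(x) = x^2 - 95 factors as (x - √95)(x + √95). The splitting field is K = Q(√95). Since 95 is squarefree and > 1, it is not a perfect square, so x^2 - 95 is irreducible over Q and [Q(√95) : Q] = 2. Hence [K : Q] = 2.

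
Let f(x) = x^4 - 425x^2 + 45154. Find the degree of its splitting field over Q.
[K : Q] = 4

Solving the quadratic in x^2: x^2 = (425 ± √(425^2 - 4·45154))/2 = (425 ± √9)/2 = (425 ± 3)/2, giving x^2 = 214 or x^2 = 211. So f(x) = (x^2 - 214)(x^2 - 211) and the roots of f are ±√214, ±√211. Hence the splitting field is K = Q(√214, √211). Since 214 and 211 are distinct squarefree integers > 1, their product 45154 is not a perfect square, so √211 ∉ Q(√214). By the tower law [K:Q] = [Q(√214,√211):Q(√214)] · [Q(√214):Q] = 2 · 2 = 4.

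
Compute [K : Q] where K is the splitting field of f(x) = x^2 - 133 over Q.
[K : Q] = 2

f(x) = x^2 - 133 factors as (x - √133)(x + √133). The splitting field is K = Q(√133). Since 133 is squarefree and > 1, it is not a perfect square, so x^2 - 133 is irreducible over Q and [Q(√133) : Q] = 2. Hence [K : Q] = 2.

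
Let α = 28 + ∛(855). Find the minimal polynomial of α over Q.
m_α(x) = x^3 - 84x^2 + 2352x - 22807

Set β = α - 28 = ∛(855), so β^3 = 855. Then (α - 28)^3 - 855 = 0, i.e. α is a root of g(x) = (x - 28)^3 - 855 = x^3 - 84x^2 + 2352x - 22807. Since g(x) = h(x - 28) where h(x) = x^3 - 855, and h is irreducible over Q (because 855 is not a perfect cube, so h has no rational root, and a monic cubic with no rational root is irreducible), g is also irreducible (irreducibility is preserved under the substitution x → x - 28). Hence m_α(x) = x^3 - 84x^2 + 2352x - 22807.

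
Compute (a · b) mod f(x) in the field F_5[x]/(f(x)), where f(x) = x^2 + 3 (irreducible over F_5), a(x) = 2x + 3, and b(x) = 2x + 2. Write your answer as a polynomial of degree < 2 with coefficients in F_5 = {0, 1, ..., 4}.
a · b ≡ 4 (mod f(x))

Multiply in F_5[x]: a(x)·b(x) = (2x + 3)·(2x + 2) = 4x^2 + 1. This has degree ≥ 2, so divide by f(x) over F_5: 4x^2 + 1 = (4)·(x^2 + 3) + (4). Hence a·b ≡ 4 (mod f). (F_5[x]/(f) is a field with 5^2 = 25 elements since f is irreducible of degree 2.)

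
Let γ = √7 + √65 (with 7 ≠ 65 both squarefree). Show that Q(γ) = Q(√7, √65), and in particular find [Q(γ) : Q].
[Q(γ) : Q] = 4 (equivalently, Q(γ) = Q(√7, √65))

Obviously Q(γ) ⊆ Q(√7, √65), and [Q(√7, √65):Q] = 4 (since 7, 65 are distinct squarefree integers > 1 with 455 not a perfect square). To show equality we compute the minimal polynomial of γ. From γ = √7 + √65: γ^2 = 7 + 2√(455) + 65 = 72 + 2√(455), so γ^2 - 72 = 2√(455); squaring, (γ^2 - 72)^2 = 4·455, i.e. γ^4 - 144γ^2 + 5184 - 1820 = 0, i.e. γ^4 - 144γ^2 + 3364 = 0. So γ is a root of x^4 - 144x^2 + 3364. This polynomial is irreducible over Q: it has no rational root (each ±√7 ± √65 is irrational), and any factorization into two quadratics over Q would force √(455) ∈ Q (pairing opposite roots) or √7, √65 ∈ Q (other pairings), all impossible. Hence [Q(γ):Q] = 4 = [Q(√7, √65):Q], so Q(γ) = Q(√7, √65).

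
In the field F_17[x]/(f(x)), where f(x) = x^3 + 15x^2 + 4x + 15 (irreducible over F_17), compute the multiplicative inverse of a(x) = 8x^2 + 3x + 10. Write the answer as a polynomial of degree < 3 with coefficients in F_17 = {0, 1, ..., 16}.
a(x)^(-1) ≡ 9x^2 + 12x + 13 (mod f(x))

Since f is irreducible over F_17, F_17[x]/(f) is a field and a(x) ≠ 0 has an inverse. Apply the extended Euclidean algorithm to f(x) and a(x) in F_17[x]: f(x) = (15x + 9)·a(x) + (14x + 10);  a(x) = (3x + 9)·(14x + 10) + (5). The last nonzero remainder is the constant 5 = gcd(f, a) in F_17. Back-substituting through the division chain expresses 5 = s(x)·a(x) + t(x)·f(x) with s(x) ≡ 11x^2 + 9x + 14 (mod f), so (11x^2 + 9x + 14)·a(x) ≡ 5 (mod f). Multiplying by 5^(-1) ≡ 7 in F_17 gives a(x)^(-1) ≡ 7·(11x^2 + 9x + 14) ≡ 9x^2 + 12x + 13 (mod f). Check: (8x^2 + 3x + 10)·(9x^2 + 12x + 13) = 4x^4 + 4x^3 + 9x^2 + 6x + 11 ≡ 1 (mod x^3 + 15x^2 + 4x + 15).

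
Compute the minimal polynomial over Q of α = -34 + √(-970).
m_α(x) = x^2 + 68x + 2126

From α + 34 = √(-970), squaring gives (α + 34)^2 = -970, i.e. α^2 + 68α + 1156 = -970, so α^2 + 68α + 2126 = 0. The discriminant of x^2 + 68x + 2126 is (68)^2 - 4·(2126) = 4624 - 8504 = -3880, and 4·(-970) is not a perfect square in Q since -970 is squarefree and ≠ 1. Hence x^2 + 68x + 2126 is irreducible over Q and is the minimal polynomial of α.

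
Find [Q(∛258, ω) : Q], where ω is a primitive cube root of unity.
[Q(∛258, ω) : Q] = 6

[Q(∛258):Q] = 3 (min poly x^3 - 258, irreducible since 258 is not a perfect cube). [Q(ω):Q] = 2 (min poly x^2 + x + 1). Since Q(∛258) ⊂ R and ω ∉ R, we have ω ∉ Q(∛258), so x^2 + x + 1 remains irreducible over Q(∛258) and [Q(∛258, ω) : Q(∛258)] = 2. By the tower law, [Q(∛258, ω) : Q] = 3 · 2 = 6. (In fact Q(∛258, ω) is the splitting field of x^3 - 258 over Q.)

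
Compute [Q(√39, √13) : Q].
[Q(√39, √13) : Q] = 4

[Q(√39):Q] = 2 (min poly x^2 - 39, irreducible since 39 is squarefree > 1). For the top step, suppose √13 ∈ Q(√39), say √13 = c + d√39 with c, d ∈ Q. Squaring: 13 = c^2 + 39d^2 + 2cd√39. Since √39 ∉ Q this forces 2cd = 0. If d = 0 then √13 = c ∈ Q, contradicting 13 squarefree > 1. If c = 0 then 13 = 39d^2, so 39·13 = (39d)^2 is a perfect square in Q — but 39·13 = 507 is not a perfect square (since 39 and 13 are distinct squarefree integers). Contradiction. Hence √13 ∉ Q(√39), so x^2 - 13 stays irreducible over Q(√39) and [Q(√39, √13) : Q(√39)] = 2. By the tower law, [Q(√39, √13) : Q] = 2 · 2 = 4.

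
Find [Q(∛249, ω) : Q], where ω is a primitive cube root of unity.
[Q(∛249, ω) : Q] = 6

[Q(∛249):Q] = 3 (min poly x^3 - 249, irreducible since 249 is not a perfect cube). [Q(ω):Q] = 2 (min poly x^2 + x + 1). Since Q(∛249) ⊂ R and ω ∉ R, we have ω ∉ Q(∛249), so x^2 + x + 1 remains irreducible over Q(∛249) and [Q(∛249, ω) : Q(∛249)] = 2. By the tower law, [Q(∛249, ω) : Q] = 3 · 2 = 6. (In fact Q(∛249, ω) is the splitting field of x^3 - 249 over Q.)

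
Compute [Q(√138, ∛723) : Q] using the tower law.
[Q(√138, ∛723) : Q] = 6

Let L = Q(√138, ∛723). Since Q(√138) ⊂ L and [Q(√138):Q] = 2, the tower law gives 2 | [L:Q]. Likewise Q(∛723) ⊂ L with [Q(∛723):Q] = 3 (because 723 is not a perfect cube), so 3 | [L:Q]. As gcd(2,3) = 1, [L:Q] is divisible by 6. Conversely L is generated over Q by √138 and ∛723, so [L:Q] ≤ 2·3 = 6. Therefore [Q(√138, ∛723) : Q] = 6.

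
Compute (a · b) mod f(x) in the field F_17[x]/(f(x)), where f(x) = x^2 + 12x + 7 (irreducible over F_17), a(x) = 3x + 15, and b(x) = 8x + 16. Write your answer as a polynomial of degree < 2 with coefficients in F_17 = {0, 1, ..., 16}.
a · b ≡ 16x + 4 (mod f(x))

Multiply in F_17[x]: a(x)·b(x) = (3x + 15)·(8x + 16) = 7x^2 + 15x + 2. This has degree ≥ 2, so divide by f(x) over F_17: 7x^2 + 15x + 2 = (7)·(x^2 + 12x + 7) + (16x + 4). Hence a·b ≡ 16x + 4 (mod f). (F_17[x]/(f) is a field with 17^2 = 289 elements since f is irreducible of degree 2.)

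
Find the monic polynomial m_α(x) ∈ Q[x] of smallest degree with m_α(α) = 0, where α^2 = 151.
m_α(x) = x^2 - 151

α satisfies α^2 - 151 = 0, so x^2 - 151 annihilates α. Since d = 151 is squarefree and ≠ 1, it is not a perfect square in Q, so x^2 - 151 has no rational root and is therefore irreducible over Q (a degree-2 polynomial over a field is irreducible iff it has no root). Hence m_α(x) = x^2 - 151.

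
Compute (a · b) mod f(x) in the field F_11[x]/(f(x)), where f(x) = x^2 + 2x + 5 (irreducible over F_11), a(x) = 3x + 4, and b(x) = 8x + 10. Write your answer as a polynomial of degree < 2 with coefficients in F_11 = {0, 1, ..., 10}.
a · b ≡ 3x + 8 (mod f(x))

Multiply in F_11[x]: a(x)·b(x) = (3x + 4)·(8x + 10) = 2x^2 + 7x + 7. This has degree ≥ 2, so divide by f(x) over F_11: 2x^2 + 7x + 7 = (2)·(x^2 + 2x + 5) + (3x + 8). Hence a·b ≡ 3x + 8 (mod f). (F_11[x]/(f) is a field with 11^2 = 121 elements since f is irreducible of degree 2.)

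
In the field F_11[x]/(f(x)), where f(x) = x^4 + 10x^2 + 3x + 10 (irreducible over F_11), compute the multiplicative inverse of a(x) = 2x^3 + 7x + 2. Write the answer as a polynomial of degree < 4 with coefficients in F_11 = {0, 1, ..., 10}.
a(x)^(-1) ≡ 9x^3 + 3x^2 + 5x + 10 (mod f(x))

Since f is irreducible over F_11, F_11[x]/(f) is a field and a(x) ≠ 0 has an inverse. Apply the extended Euclidean algorithm to f(x) and a(x) in F_11[x]: f(x) = (6x)·a(x) + (x^2 + 2x + 10);  a(x) = (2x + 7)·(x^2 + 2x + 10) + (6x + 9);  (x^2 + 2x + 10) = (2x + 1)·(6x + 9) + (1). The last nonzero remainder is the constant 1 = gcd(f, a) in F_11. Back-substituting through the division chain expresses 1 = s(x)·a(x) + t(x)·f(x) with s(x) ≡ 9x^3 + 3x^2 + 5x + 10 (mod f), so a(x)^(-1) ≡ s(x) = 9x^3 + 3x^2 + 5x + 10 (mod f). Check: (2x^3 + 7x + 2)·(9x^3 + 3x^2 + 5x + 10) = 7x^6 + 6x^5 + 7x^4 + 4x^3 + 8x^2 + 3x + 9 ≡ 1 (mod x^4 + 10x^2 + 3x + 10).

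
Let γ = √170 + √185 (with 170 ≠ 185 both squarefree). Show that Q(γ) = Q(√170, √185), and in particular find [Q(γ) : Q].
[Q(γ) : Q] = 4 (equivalently, Q(γ) = Q(√170, √185))

Obviously Q(γ) ⊆ Q(√170, √185), and [Q(√170, √185):Q] = 4 (since 170, 185 are distinct squarefree integers > 1 with 31450 not a perfect square). To show equality we compute the minimal polynomial of γ. From γ = √170 + √185: γ^2 = 170 + 2√(31450) + 185 = 355 + 2√(31450), so γ^2 - 355 = 2√(31450); squaring, (γ^2 - 355)^2 = 4·31450, i.e. γ^4 - 710γ^2 + 126025 - 125800 = 0, i.e. γ^4 - 710γ^2 + 225 = 0. So γ is a root of x^4 - 710x^2 + 225. This polynomial is irreducible over Q: it has no rational root (each ±√170 ± √185 is irrational), and any factorization into two quadratics over Q would force √(31450) ∈ Q (pairing opposite roots) or √170, √185 ∈ Q (other pairings), all impossible. Hence [Q(γ):Q] = 4 = [Q(√170, √185):Q], so Q(γ) = Q(√170, √185).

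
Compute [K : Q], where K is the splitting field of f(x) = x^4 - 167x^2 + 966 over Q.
[K : Q] = 4

Solving the quadratic in x^2: x^2 = (167 ± √(167^2 - 4·966))/2 = (167 ± √24025)/2 = (167 ± 155)/2, giving x^2 = 161 or x^2 = 6. So f(x) = (x^2 - 161)(x^2 - 6) and the roots of f are ±√161, ±√6. Hence the splitting field is K = Q(√161, √6). Since 161 and 6 are distinct squarefree integers > 1, their product 966 is not a perfect square, so √6 ∉ Q(√161). By the tower law [K:Q] = [Q(√161,√6):Q(√161)] · [Q(√161):Q] = 2 · 2 = 4.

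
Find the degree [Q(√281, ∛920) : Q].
[Q(√281, ∛920) : Q] = 6

Let L = Q(√281, ∛920). Since Q(√281) ⊂ L and [Q(√281):Q] = 2, the tower law gives 2 | [L:Q]. Likewise Q(∛920) ⊂ L with [Q(∛920):Q] = 3 (because 920 is not a perfect cube), so 3 | [L:Q]. As gcd(2,3) = 1, [L:Q] is divisible by 6. Conversely L is generated over Q by √281 and ∛920, so [L:Q] ≤ 2·3 = 6. Therefore [Q(√281, ∛920) : Q] = 6.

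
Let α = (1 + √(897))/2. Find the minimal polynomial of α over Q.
m_α(x) = x^2 - x - 224

From 2α - 1 = √(897), squaring gives (2α - 1)^2 = 897, i.e. 4α^2 - 4α + 1 = 897, so α^2 - α + (1 - 897)/4 = 0. Since 897 ≡ 1 (mod 4), (1 - 897)/4 = -224 ∈ Z. The polynomial x^2 - x - 224 has discriminant 1 - 4·(-224) = 897, which is not a perfect square in Q (d = 897 is squarefree and ≠ 1), so x^2 - x - 224 is irreducible over Q. It is the minimal polynomial of α.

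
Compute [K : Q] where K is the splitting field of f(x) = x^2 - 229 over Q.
[K : Q] = 2

f(x) = x^2 - 229 factors as (x - √229)(x + √229). The splitting field is K = Q(√229). Since 229 is squarefree and > 1, it is not a perfect square, so x^2 - 229 is irreducible over Q and [Q(√229) : Q] = 2. Hence [K : Q] = 2.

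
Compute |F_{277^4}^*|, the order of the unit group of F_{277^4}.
|F_{277^4}^*| = 5887339440

F_{277^4} has 277^4 = 5887339441 elements; its multiplicative group consists of all nonzero elements, so |F_{277^4}^*| = 5887339441 - 1 = 5887339440. (It is cyclic since any finite subgroup of the multiplicative group of a field is cyclic.)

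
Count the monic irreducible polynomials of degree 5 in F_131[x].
There are 7715897904 monic irreducible polynomials of degree 5 over F_131

Each element of F_{131^5} that lies in no proper subfield is a root of exactly one monic irreducible of degree 5 over F_131, and each such polynomial has 5 distinct roots in F_{131^5}. By Möbius inversion the count is N_131(5) = (1/5) Σ_{d|5} μ(5/d) · 131^d = (1/5)(μ(5)·131^1 + μ(1)·131^5) = 38579489520/5 = 7715897904.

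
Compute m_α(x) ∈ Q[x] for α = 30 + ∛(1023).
m_α(x) = x^3 - 90x^2 + 2700x - 28023

Set β = α - 30 = ∛(1023), so β^3 = 1023. Then (α - 30)^3 - 1023 = 0, i.e. α is a root of g(x) = (x - 30)^3 - 1023 = x^3 - 90x^2 + 2700x - 28023. Since g(x) = h(x - 30) where h(x) = x^3 - 1023, and h is irreducible over Q (because 1023 is not a perfect cube, so h has no rational root, and a monic cubic with no rational root is irreducible), g is also irreducible (irreducibility is preserved under the substitution x → x - 30). Hence m_α(x) = x^3 - 90x^2 + 2700x - 28023.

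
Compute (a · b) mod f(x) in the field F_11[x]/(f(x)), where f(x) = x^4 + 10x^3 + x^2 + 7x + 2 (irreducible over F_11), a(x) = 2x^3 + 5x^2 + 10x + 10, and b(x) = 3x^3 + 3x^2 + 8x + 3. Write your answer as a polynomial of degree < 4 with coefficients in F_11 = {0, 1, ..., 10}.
a · b ≡ 9x^3 + 7x^2 + 10x + 9 (mod f(x))

Multiply in F_11[x]: a(x)·b(x) = (2x^3 + 5x^2 + 10x + 10)·(3x^3 + 3x^2 + 8x + 3) = 6x^6 + 10x^5 + 6x^4 + 7x^3 + 4x^2 + 8. This has degree ≥ 4, so divide by f(x) over F_11: 6x^6 + 10x^5 + 6x^4 + 7x^3 + 4x^2 + 8 = (6x^2 + 5x + 5)·(x^4 + 10x^3 + x^2 + 7x + 2) + (9x^3 + 7x^2 + 10x + 9). Hence a·b ≡ 9x^3 + 7x^2 + 10x + 9 (mod f). (F_11[x]/(f) is a field with 11^4 = 14641 elements since f is irreducible of degree 4.)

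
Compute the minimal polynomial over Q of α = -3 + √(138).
m_α(x) = x^2 + 6x - 129

From α + 3 = √(138), squaring gives (α + 3)^2 = 138, i.e. α^2 + 6α + 9 = 138, so α^2 + 6α - 129 = 0. The discriminant of x^2 + 6x - 129 is (6)^2 - 4·(-129) = 36 + 516 = 552, and 4·(138) is not a perfect square in Q since 138 is squarefree and ≠ 1. Hence x^2 + 6x - 129 is irreducible over Q and is the minimal polynomial of α.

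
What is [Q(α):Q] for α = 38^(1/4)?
[Q(α):Q] = 4

α is a root of x^4 - 38. By Eisenstein's criterion at the prime p = 2 (which divides the constant term 38 but p^2 = 4 does not, since 38 is squarefree), x^4 - 38 is irreducible over Q. Hence [Q(α):Q] = 4.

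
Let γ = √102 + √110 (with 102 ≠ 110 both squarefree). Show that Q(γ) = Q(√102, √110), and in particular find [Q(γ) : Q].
[Q(γ) : Q] = 4 (equivalently, Q(γ) = Q(√102, √110))

Obviously Q(γ) ⊆ Q(√102, √110), and [Q(√102, √110):Q] = 4 (since 102, 110 are distinct squarefree integers > 1 with 11220 not a perfect square). To show equality we compute the minimal polynomial of γ. From γ = √102 + √110: γ^2 = 102 + 2√(11220) + 110 = 212 + 2√(11220), so γ^2 - 212 = 2√(11220); squaring, (γ^2 - 212)^2 = 4·11220, i.e. γ^4 - 424γ^2 + 44944 - 44880 = 0, i.e. γ^4 - 424γ^2 + 64 = 0. So γ is a root of x^4 - 424x^2 + 64. This polynomial is irreducible over Q: it has no rational root (each ±√102 ± √110 is irrational), and any factorization into two quadratics over Q would force √(11220) ∈ Q (pairing opposite roots) or √102, √110 ∈ Q (other pairings), all impossible. Hence [Q(γ):Q] = 4 = [Q(√102, √110):Q], so Q(γ) = Q(√102, √110).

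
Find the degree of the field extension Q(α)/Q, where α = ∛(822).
[Q(α):Q] = 3

The minimal polynomial of α is x^3 - 822, irreducible over Q since 822 is not a perfect cube (so x^3 - 822 has no rational root). Hence [Q(α):Q] = deg(m_α) = 3.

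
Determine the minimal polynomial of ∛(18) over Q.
m_α(x) = x^3 - 18

α satisfies α^3 = 18, so x^3 - 18 annihilates α. By the rational root test, a rational root p/q (in lowest terms) of x^3 - 18 would satisfy p^3 = 18 q^3, forcing q = 1 and p^3 = 18; but 18 is not a perfect cube, contradiction. A monic cubic over Q with no rational root is irreducible (any nontrivial factorization would include a linear factor). Hence x^3 - 18 is the minimal polynomial of α, and in particular [Q(α):Q] = 3.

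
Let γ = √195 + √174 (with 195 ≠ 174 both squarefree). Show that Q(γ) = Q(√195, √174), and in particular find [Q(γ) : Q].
[Q(γ) : Q] = 4 (equivalently, Q(γ) = Q(√195, √174))

Obviously Q(γ) ⊆ Q(√195, √174), and [Q(√195, √174):Q] = 4 (since 195, 174 are distinct squarefree integers > 1 with 33930 not a perfect square). To show equality we compute the minimal polynomial of γ. From γ = √195 + √174: γ^2 = 195 + 2√(33930) + 174 = 369 + 2√(33930), so γ^2 - 369 = 2√(33930); squaring, (γ^2 - 369)^2 = 4·33930, i.e. γ^4 - 738γ^2 + 136161 - 135720 = 0, i.e. γ^4 - 738γ^2 + 441 = 0. So γ is a root of x^4 - 738x^2 + 441. This polynomial is irreducible over Q: it has no rational root (each ±√195 ± √174 is irrational), and any factorization into two quadratics over Q would force √(33930) ∈ Q (pairing opposite roots) or √195, √174 ∈ Q (other pairings), all impossible. Hence [Q(γ):Q] = 4 = [Q(√195, √174):Q], so Q(γ) = Q(√195, √174).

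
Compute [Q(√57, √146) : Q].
[Q(√57, √146) : Q] = 4

[Q(√57):Q] = 2 (min poly x^2 - 57, irreducible since 57 is squarefree > 1). For the top step, suppose √146 ∈ Q(√57), say √146 = c + d√57 with c, d ∈ Q. Squaring: 146 = c^2 + 57d^2 + 2cd√57. Since √57 ∉ Q this forces 2cd = 0. If d = 0 then √146 = c ∈ Q, contradicting 146 squarefree > 1. If c = 0 then 146 = 57d^2, so 57·146 = (57d)^2 is a perfect square in Q — but 57·146 = 8322 is not a perfect square (since 57 and 146 are distinct squarefree integers). Contradiction. Hence √146 ∉ Q(√57), so x^2 - 146 stays irreducible over Q(√57) and [Q(√57, √146) : Q(√57)] = 2. By the tower law, [Q(√57, √146) : Q] = 2 · 2 = 4.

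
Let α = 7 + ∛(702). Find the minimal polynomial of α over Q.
m_α(x) = x^3 - 21x^2 + 147x - 1045

Set β = α - 7 = ∛(702), so β^3 = 702. Then (α - 7)^3 - 702 = 0, i.e. α is a root of g(x) = (x - 7)^3 - 702 = x^3 - 21x^2 + 147x - 1045. Since g(x) = h(x - 7) where h(x) = x^3 - 702, and h is irreducible over Q (because 702 is not a perfect cube, so h has no rational root, and a monic cubic with no rational root is irreducible), g is also irreducible (irreducibility is preserved under the substitution x → x - 7). Hence m_α(x) = x^3 - 21x^2 + 147x - 1045.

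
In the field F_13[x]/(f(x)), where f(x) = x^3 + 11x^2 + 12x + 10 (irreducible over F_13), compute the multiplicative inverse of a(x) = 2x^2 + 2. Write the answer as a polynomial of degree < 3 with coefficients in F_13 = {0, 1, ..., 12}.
a(x)^(-1) ≡ 5x^2 + 7x + 8 (mod f(x))

Since f is irreducible over F_13, F_13[x]/(f) is a field and a(x) ≠ 0 has an inverse. Apply the extended Euclidean algorithm to f(x) and a(x) in F_13[x]: f(x) = (7x + 12)·a(x) + (11x + 12);  a(x) = (12x + 7)·(11x + 12) + (9). The last nonzero remainder is the constant 9 = gcd(f, a) in F_13. Back-substituting through the division chain expresses 9 = s(x)·a(x) + t(x)·f(x) with s(x) ≡ 6x^2 + 11x + 7 (mod f), so (6x^2 + 11x + 7)·a(x) ≡ 9 (mod f). Multiplying by 9^(-1) ≡ 3 in F_13 gives a(x)^(-1) ≡ 3·(6x^2 + 11x + 7) ≡ 5x^2 + 7x + 8 (mod f). Check: (2x^2 + 2)·(5x^2 + 7x + 8) = 10x^4 + x^3 + x + 3 ≡ 1 (mod x^3 + 11x^2 + 12x + 10).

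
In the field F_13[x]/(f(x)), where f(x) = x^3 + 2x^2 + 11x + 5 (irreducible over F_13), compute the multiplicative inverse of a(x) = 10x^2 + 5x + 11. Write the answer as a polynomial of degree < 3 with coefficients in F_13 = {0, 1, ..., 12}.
a(x)^(-1) ≡ 10x^2 + 4 (mod f(x))

Since f is irreducible over F_13, F_13[x]/(f) is a field and a(x) ≠ 0 has an inverse. Apply the extended Euclidean algorithm to f(x) and a(x) in F_13[x]: f(x) = (4x + 6)·a(x) + (2x + 4);  a(x) = (5x + 12)·(2x + 4) + (2). The last nonzero remainder is the constant 2 = gcd(f, a) in F_13. Back-substituting through the division chain expresses 2 = s(x)·a(x) + t(x)·f(x) with s(x) ≡ 7x^2 + 8 (mod f), so (7x^2 + 8)·a(x) ≡ 2 (mod f). Multiplying by 2^(-1) ≡ 7 in F_13 gives a(x)^(-1) ≡ 7·(7x^2 + 8) ≡ 10x^2 + 4 (mod f). Check: (10x^2 + 5x + 11)·(10x^2 + 4) = 9x^4 + 11x^3 + 7x^2 + 7x + 5 ≡ 1 (mod x^3 + 2x^2 + 11x + 5).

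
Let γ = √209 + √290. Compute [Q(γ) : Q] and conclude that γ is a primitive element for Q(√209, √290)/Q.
[Q(γ) : Q] = 4 (equivalently, Q(γ) = Q(√209, √290))

Obviously Q(γ) ⊆ Q(√209, √290), and [Q(√209, √290):Q] = 4 (since 209, 290 are distinct squarefree integers > 1 with 60610 not a perfect square). To show equality we compute the minimal polynomial of γ. From γ = √209 + √290: γ^2 = 209 + 2√(60610) + 290 = 499 + 2√(60610), so γ^2 - 499 = 2√(60610); squaring, (γ^2 - 499)^2 = 4·60610, i.e. γ^4 - 998γ^2 + 249001 - 242440 = 0, i.e. γ^4 - 998γ^2 + 6561 = 0. So γ is a root of x^4 - 998x^2 + 6561. This polynomial is irreducible over Q: it has no rational root (each ±√209 ± √290 is irrational), and any factorization into two quadratics over Q would force √(60610) ∈ Q (pairing opposite roots) or √209, √290 ∈ Q (other pairings), all impossible. Hence [Q(γ):Q] = 4 = [Q(√209, √290):Q], so Q(γ) = Q(√209, √290).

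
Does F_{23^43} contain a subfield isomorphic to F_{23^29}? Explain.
No: F_{23^29} is not a subfield of F_{23^43}

F_{p^m} embeds in F_{p^n} iff m | n. Here 29 ∤ 43 (since 43 = 1·29 + 14 with remainder 14 ≠ 0), so F_{23^29} is not a subfield of F_{23^43}. Equivalently: if it were, the tower law would give 29 = [F_{23^29}:F_23] dividing [F_{23^43}:F_23] = 43, contradiction.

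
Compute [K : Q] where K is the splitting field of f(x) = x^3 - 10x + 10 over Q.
[K : Q] = 6

By the rational root test, any rational root of the monic integer polynomial f(x) = x^3 - 10x + 10 must be an integer dividing the constant term 10, i.e. one of ±{1, 2, 5, 10}. Evaluating: f(1) = 1, f(-1) = 19, f(2) = -2, f(-2) = 22, f(5) = 85, f(-5) = -65, f(10) = 910, f(-10) = -890; none is 0, so f has no rational root and is therefore irreducible over Q (a cubic with no linear factor over a field is irreducible). For an irreducible cubic, the Galois group is A_3 or S_3 according as the discriminant disc(f) = -4a^3 - 27b^2 = -4·(-10)^3 - 27·(10)^2 = 1300 is or is not a square in Q. Here disc(f) = 1300 is not a perfect square in Q, so the Galois group of f over Q is not contained in A_3 and must be all of S_3. The splitting field has degree |S_3| = 6 over Q, so [K : Q] = 6.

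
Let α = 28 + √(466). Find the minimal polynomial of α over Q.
m_α(x) = x^2 - 56x + 318

From α - 28 = √(466), squaring gives (α - 28)^2 = 466, i.e. α^2 - 56α + 784 = 466, so α^2 - 56α + 318 = 0. The discriminant of x^2 - 56x + 318 is (-56)^2 - 4·(318) = 3136 - 1272 = 1864, and 4·(466) is not a perfect square in Q since 466 is squarefree and ≠ 1. Hence x^2 - 56x + 318 is irreducible over Q and is the minimal polynomial of α.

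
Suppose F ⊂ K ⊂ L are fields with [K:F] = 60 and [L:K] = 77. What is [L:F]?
[L:F] = 4620

The tower law says that for any tower of field extensions F ⊂ K ⊂ L with finite degrees, [L:F] = [L:K] · [K:F]. Here this gives [L:F] = 77 · 60 = 4620.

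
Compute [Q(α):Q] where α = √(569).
[Q(α):Q] = 2

[Q(α):Q] equals the degree of the minimal polynomial of α. Here α^2 = 569 and x^2 - 569 is irreducible (d = 569 is squarefree, ≠ 1, hence not a square), so deg(m_α) = 2. Thus [Q(α):Q] = 2.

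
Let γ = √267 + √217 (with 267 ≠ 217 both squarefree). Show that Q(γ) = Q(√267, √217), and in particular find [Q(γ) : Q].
[Q(γ) : Q] = 4 (equivalently, Q(γ) = Q(√267, √217))

Obviously Q(γ) ⊆ Q(√267, √217), and [Q(√267, √217):Q] = 4 (since 267, 217 are distinct squarefree integers > 1 with 57939 not a perfect square). To show equality we compute the minimal polynomial of γ. From γ = √267 + √217: γ^2 = 267 + 2√(57939) + 217 = 484 + 2√(57939), so γ^2 - 484 = 2√(57939); squaring, (γ^2 - 484)^2 = 4·57939, i.e. γ^4 - 968γ^2 + 234256 - 231756 = 0, i.e. γ^4 - 968γ^2 + 2500 = 0. So γ is a root of x^4 - 968x^2 + 2500. This polynomial is irreducible over Q: it has no rational root (each ±√267 ± √217 is irrational), and any factorization into two quadratics over Q would force √(57939) ∈ Q (pairing opposite roots) or √267, √217 ∈ Q (other pairings), all impossible. Hence [Q(γ):Q] = 4 = [Q(√267, √217):Q], so Q(γ) = Q(√267, √217).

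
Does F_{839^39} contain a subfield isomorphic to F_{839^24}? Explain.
No: F_{839^24} is not a subfield of F_{839^39}

F_{p^m} embeds in F_{p^n} iff m | n. Here 24 ∤ 39 (since 39 = 1·24 + 15 with remainder 15 ≠ 0), so F_{839^24} is not a subfield of F_{839^39}. Equivalently: if it were, the tower law would give 24 = [F_{839^24}:F_839] dividing [F_{839^39}:F_839] = 39, contradiction.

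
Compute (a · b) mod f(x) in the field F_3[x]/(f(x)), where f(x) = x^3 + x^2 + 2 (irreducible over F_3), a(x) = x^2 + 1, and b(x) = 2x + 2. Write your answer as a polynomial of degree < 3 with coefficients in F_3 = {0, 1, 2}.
a · b ≡ 2x + 1 (mod f(x))

Multiply in F_3[x]: a(x)·b(x) = (x^2 + 1)·(2x + 2) = 2x^3 + 2x^2 + 2x + 2. This has degree ≥ 3, so divide by f(x) over F_3: 2x^3 + 2x^2 + 2x + 2 = (2)·(x^3 + x^2 + 2) + (2x + 1). Hence a·b ≡ 2x + 1 (mod f). (F_3[x]/(f) is a field with 3^3 = 27 elements since f is irreducible of degree 3.)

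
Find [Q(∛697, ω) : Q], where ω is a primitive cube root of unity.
[Q(∛697, ω) : Q] = 6

[Q(∛697):Q] = 3 (min poly x^3 - 697, irreducible since 697 is not a perfect cube). [Q(ω):Q] = 2 (min poly x^2 + x + 1). Since Q(∛697) ⊂ R and ω ∉ R, we have ω ∉ Q(∛697), so x^2 + x + 1 remains irreducible over Q(∛697) and [Q(∛697, ω) : Q(∛697)] = 2. By the tower law, [Q(∛697, ω) : Q] = 3 · 2 = 6. (In fact Q(∛697, ω) is the splitting field of x^3 - 697 over Q.)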